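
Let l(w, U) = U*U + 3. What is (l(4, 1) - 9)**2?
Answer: 25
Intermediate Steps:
l(w, U) = 3 + U**2 (l(w, U) = U**2 + 3 = 3 + U**2)
(l(4, 1) - 9)**2 = ((3 + 1**2) - 9)**2 = ((3 + 1) - 9)**2 = (4 - 9)**2 = (-5)**2 = 25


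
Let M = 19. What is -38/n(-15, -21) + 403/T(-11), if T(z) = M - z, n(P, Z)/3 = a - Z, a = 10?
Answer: 12113/930 ≈ 13.025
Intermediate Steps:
n(P, Z) = 30 - 3*Z (n(P, Z) = 3*(10 - Z) = 30 - 3*Z)
T(z) = 19 - z
-38/n(-15, -21) + 403/T(-11) = -38/(30 - 3*(-21)) + 403/(19 - 1*(-11)) = -38/(30 + 63) + 403/(19 + 11) = -38/93 + 403/30 = 12113/930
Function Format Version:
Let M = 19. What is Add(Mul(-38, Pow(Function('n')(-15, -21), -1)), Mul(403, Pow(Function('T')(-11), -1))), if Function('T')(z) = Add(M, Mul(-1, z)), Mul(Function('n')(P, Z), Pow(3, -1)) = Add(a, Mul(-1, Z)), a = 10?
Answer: Rational(12113, 930) ≈ 13.025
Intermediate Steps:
Function('n')(P, Z) = Add(30, Mul(-3, Z)) (Function('n')(P, Z) = Mul(3, Add(10, Mul(-1, Z))) = Add(30, Mul(-3, Z)))
Function('T')(z) = Add(19, Mul(-1, z))
Add(Mul(-38, Pow(Function('n')(-15, -21), -1)), Mul(403, Pow(Function('T')(-11), -1))) = Add(Mul(-38, Pow(Add(30, Mul(-3, -21)), -1)), Mul(403, Pow(Add(19, Mul(-1, -11)), -1))) = Add(Mul(-38, Pow(Add(30, 63), -1)), Mul(403, Pow(Add(19, 11), -1))) = Add(Mul(-38, Pow(93, -1)), Mul(403, Pow(30, -1))) = Add(Mul(-38, Rational(1, 93)), Mul(403, Rational(1, 30))) = Add(Rational(-38, 93), Rational(403, 30)) = Rational(12113, 930)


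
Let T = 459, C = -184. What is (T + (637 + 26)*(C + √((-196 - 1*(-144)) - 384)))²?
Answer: 14578618005 - 322305516*I*√109 ≈ 1.4579e+10 - 3.365e+9*I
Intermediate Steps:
(T + (637 + 26)*(C + √((-196 - 1*(-144)) - 384)))² = (459 + (637 + 26)*(-184 + √((-196 - 1*(-144)) - 384)))² = (459 + 663*(-184 + √((-196 + 144) - 384)))² = (459 + 663*(-184 + √(-52 - 384)))² = (459 + 663*(-184 + √(-436)))² = (459 + 663*(-184 + 2*I*√109))² = (459 + (-121992 + 1326*I*√109))² = (-121533 + 1326*I*√109)²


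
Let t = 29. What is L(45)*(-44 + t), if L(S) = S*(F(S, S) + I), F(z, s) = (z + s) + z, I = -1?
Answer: -90450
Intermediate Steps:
F(z, s) = s + 2*z (F(z, s) = (s + z) + z = s + 2*z)
L(S) = S*(-1 + 3*S) (L(S) = S*((S + 2*S) - 1) = S*(3*S - 1) = S*(-1 + 3*S))
L(45)*(-44 + t) = (45*(-1 + 3*45))*(-44 + 29) = (45*(-1 + 135))*(-15) = (45*134)*(-15) = 6030*(-15) = -90450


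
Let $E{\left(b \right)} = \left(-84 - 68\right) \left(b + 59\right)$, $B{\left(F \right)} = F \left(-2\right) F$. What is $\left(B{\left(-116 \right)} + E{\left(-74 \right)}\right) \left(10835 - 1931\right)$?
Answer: $-219323328$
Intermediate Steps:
$B{\left(F \right)} = - 2 F^{2}$ ($B{\left(F \right)} = - 2 F F = - 2 F^{2}$)
$E{\left(b \right)} = -8968 - 152 b$ ($E{\left(b \right)} = - 152 \left(59 + b\right) = -8968 - 152 b$)
$\left(B{\left(-116 \right)} + E{\left(-74 \right)}\right) \left(10835 - 1931\right) = \left(- 2 \left(-116\right)^{2} - -2280\right) \left(10835 - 1931\right) = \left(\left(-2\right) 13456 + \left(-8968 + 11248\right)\right) 8904 = \left(-26912 + 2280\right) 8904 = \left(-24632\right) 8904 = -219323328$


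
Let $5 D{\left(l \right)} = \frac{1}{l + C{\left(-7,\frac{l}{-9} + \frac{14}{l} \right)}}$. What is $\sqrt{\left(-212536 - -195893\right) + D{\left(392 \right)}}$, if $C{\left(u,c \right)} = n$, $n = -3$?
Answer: $\frac{i \sqrt{62960883130}}{1945} \approx 129.01 i$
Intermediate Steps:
$C{\left(u,c \right)} = -3$
$D{\left(l \right)} = \frac{1}{5 \left(-3 + l\right)}$ ($D{\left(l \right)} = \frac{1}{5 \left(l - 3\right)} = \frac{1}{5 \left(-3 + l\right)}$)
$\sqrt{\left(-212536 - -195893\right) + D{\left(392 \right)}} = \sqrt{\left(-212536 - -195893\right) + \frac{1}{5 \left(-3 + 392\right)}} = \sqrt{\left(-212536 + 195893\right) + \frac{1}{5 \cdot 389}} = \sqrt{-16643 + \frac{1}{5} \cdot \frac{1}{389}} = \sqrt{-16643 + \frac{1}{1945}} = \sqrt{- \frac{32370634}{1945}} = \frac{i \sqrt{62960883130}}{1945}$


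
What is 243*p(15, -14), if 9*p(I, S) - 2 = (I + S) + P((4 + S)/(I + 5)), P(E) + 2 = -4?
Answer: -81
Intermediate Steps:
P(E) = -6 (P(E) = -2 - 4 = -6)
p(I, S) = -4/9 + I/9 + S/9 (p(I, S) = 2/9 + ((I + S) - 6)/9 = 2/9 + (-6 + I + S)/9 = 2/9 + (-2/3 + I/9 + S/9) = -4/9 + I/9 + S/9)
243*p(15, -14) = 243*(-4/9 + (1/9)*15 + (1/9)*(-14)) = 243*(-4/9 + 5/3 - 14/9) = 243*(-1/3) = -81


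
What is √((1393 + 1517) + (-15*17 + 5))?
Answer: 2*√665 ≈ 51.575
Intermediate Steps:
√((1393 + 1517) + (-15*17 + 5)) = √(2910 + (-255 + 5)) = √(2910 - 250) = √2660 = 2*√665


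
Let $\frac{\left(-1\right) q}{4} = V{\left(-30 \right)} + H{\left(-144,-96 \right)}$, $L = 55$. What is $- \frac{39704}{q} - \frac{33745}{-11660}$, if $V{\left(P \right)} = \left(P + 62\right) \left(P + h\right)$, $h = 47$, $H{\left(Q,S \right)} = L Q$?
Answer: $\frac{3329149}{2150104} \approx 1.5484$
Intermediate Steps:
$H{\left(Q,S \right)} = 55 Q$
$V{\left(P \right)} = \left(47 + P\right) \left(62 + P\right)$ ($V{\left(P \right)} = \left(P + 62\right) \left(P + 47\right) = \left(62 + P\right) \left(47 + P\right) = \left(47 + P\right) \left(62 + P\right)$)
$q = 29504$ ($q = - 4 \left(\left(2914 + \left(-30\right)^{2} + 109 \left(-30\right)\right) + 55 \left(-144\right)\right) = - 4 \left(\left(2914 + 900 - 3270\right) - 7920\right) = - 4 \left(544 - 7920\right) = \left(-4\right) \left(-7376\right) = 29504$)
$- \frac{39704}{q} - \frac{33745}{-11660} = - \frac{39704}{29504} - \frac{33745}{-11660} = \left(-39704\right) \frac{1}{29504} - - \frac{6749}{2332} = - \frac{4963}{3688} + \frac{6749}{2332} = \frac{3329149}{2150104}$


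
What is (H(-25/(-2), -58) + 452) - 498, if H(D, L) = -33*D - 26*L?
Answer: 2099/2 ≈ 1049.5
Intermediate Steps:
(H(-25/(-2), -58) + 452) - 498 = ((-(-825)/(-2) - 26*(-58)) + 452) - 498 = ((-(-825)*(-1)/2 + 1508) + 452) - 498 = ((-33*25/2 + 1508) + 452) - 498 = ((-825/2 + 1508) + 452) - 498 = (2191/2 + 452) - 498 = 3095/2 - 498 = 2099/2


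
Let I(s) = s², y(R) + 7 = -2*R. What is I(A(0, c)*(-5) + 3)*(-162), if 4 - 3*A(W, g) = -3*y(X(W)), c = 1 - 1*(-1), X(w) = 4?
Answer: -824328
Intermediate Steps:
c = 2 (c = 1 + 1 = 2)
y(R) = -7 - 2*R
A(W, g) = -41/3 (A(W, g) = 4/3 - (-1)*(-7 - 2*4) = 4/3 - (-1)*(-7 - 8) = 4/3 - (-1)*(-15) = 4/3 - ⅓*45 = 4/3 - 15 = -41/3)
I(A(0, c)*(-5) + 3)*(-162) = (-41/3*(-5) + 3)²*(-162) = (205/3 + 3)²*(-162) = (214/3)²*(-162) = (45796/9)*(-162) = -824328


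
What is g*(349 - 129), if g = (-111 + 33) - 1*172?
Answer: -55000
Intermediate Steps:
g = -250 (g = -78 - 172 = -250)
g*(349 - 129) = -250*(349 - 129) = -250*220 = -55000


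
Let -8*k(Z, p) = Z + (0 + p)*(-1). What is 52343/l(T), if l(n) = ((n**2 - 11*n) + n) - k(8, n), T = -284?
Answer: 104686/167065 ≈ 0.62662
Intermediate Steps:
k(Z, p) = -Z/8 + p/8 (k(Z, p) = -(Z + (0 + p)*(-1))/8 = -(Z + p*(-1))/8 = -(Z - p)/8 = -Z/8 + p/8)
l(n) = 1 + n**2 - 81*n/8 (l(n) = ((n**2 - 11*n) + n) - (-1/8*8 + n/8) = (n**2 - 10*n) - (-1 + n/8) = (n**2 - 10*n) + (1 - n/8) = 1 + n**2 - 81*n/8)
52343/l(T) = 52343/(1 + (-284)**2 - 81/8*(-284)) = 52343/(1 + 80656 + 5751/2) = 52343/(167065/2) = 52343*(2/167065) = 104686/167065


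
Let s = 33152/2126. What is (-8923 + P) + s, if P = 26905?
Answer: 19131442/1063 ≈ 17998.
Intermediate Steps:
s = 16576/1063 (s = 33152*(1/2126) = 16576/1063 ≈ 15.594)
(-8923 + P) + s = (-8923 + 26905) + 16576/1063 = 17982 + 16576/1063 = 19131442/1063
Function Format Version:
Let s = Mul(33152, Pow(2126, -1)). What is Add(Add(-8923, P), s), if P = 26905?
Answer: Rational(19131442, 1063) ≈ 17998.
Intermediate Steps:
s = Rational(16576, 1063) (s = Mul(33152, Rational(1, 2126)) = Rational(16576, 1063) ≈ 15.594)
Add(Add(-8923, P), s) = Add(Add(-8923, 26905), Rational(16576, 1063)) = Add(17982, Rational(16576, 1063)) = Rational(19131442, 1063)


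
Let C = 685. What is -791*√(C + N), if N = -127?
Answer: -2373*√62 ≈ -18685.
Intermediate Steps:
-791*√(C + N) = -791*√(685 - 127) = -2373*√62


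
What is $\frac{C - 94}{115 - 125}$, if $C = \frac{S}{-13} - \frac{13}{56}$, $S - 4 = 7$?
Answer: $\frac{69217}{7280} \approx 9.5078$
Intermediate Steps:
$S = 11$ ($S = 4 + 7 = 11$)
$C = - \frac{785}{728}$ ($C = \frac{11}{-13} - \frac{13}{56} = 11 \left(- \frac{1}{13}\right) - \frac{13}{56} = - \frac{11}{13} - \frac{13}{56} = - \frac{785}{728} \approx -1.0783$)
$\frac{C - 94}{115 - 125} = \frac{- \frac{785}{728} - 94}{115 - 125} = - \frac{69217}{728 \left(-10\right)} = \left(- \frac{69217}{728}\right) \left(- \frac{1}{10}\right) = \frac{69217}{7280}$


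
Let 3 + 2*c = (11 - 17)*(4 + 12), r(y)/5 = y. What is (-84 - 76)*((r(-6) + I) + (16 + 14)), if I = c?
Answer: 7920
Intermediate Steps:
r(y) = 5*y
c = -99/2 (c = -3/2 + ((11 - 17)*(4 + 12))/2 = -3/2 + (-6*16)/2 = -3/2 + (½)*(-96) = -3/2 - 48 = -99/2 ≈ -49.500)
I = -99/2 ≈ -49.500
(-84 - 76)*((r(-6) + I) + (16 + 14)) = (-84 - 76)*((5*(-6) - 99/2) + (16 + 14)) = -160*((-30 - 99/2) + 30) = -160*(-159/2 + 30) = -160*(-99/2) = 7920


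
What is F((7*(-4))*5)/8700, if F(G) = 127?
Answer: 127/8700 ≈ 0.014598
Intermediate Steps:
F((7*(-4))*5)/8700 = 127/8700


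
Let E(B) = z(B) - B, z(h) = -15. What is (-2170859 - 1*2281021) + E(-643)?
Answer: -4451252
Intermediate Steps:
E(B) = -15 - B
(-2170859 - 1*2281021) + E(-643) = (-2170859 - 1*2281021) + (-15 - 1*(-643)) = (-2170859 - 2281021) + (-15 + 643) = -4451880 + 628 = -4451252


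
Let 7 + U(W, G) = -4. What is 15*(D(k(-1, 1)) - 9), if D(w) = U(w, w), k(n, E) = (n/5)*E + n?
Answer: -300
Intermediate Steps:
k(n, E) = n + E*n/5 (k(n, E) = (n/5)*E + n = E*n/5 + n = n + E*n/5)
U(W, G) = -11 (U(W, G) = -7 - 4 = -11)
D(w) = -11
15*(D(k(-1, 1)) - 9) = 15*(-11 - 9) = 15*(-20) = -300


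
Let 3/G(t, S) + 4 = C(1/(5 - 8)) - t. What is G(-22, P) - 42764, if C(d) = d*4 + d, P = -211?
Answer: -2095427/49 ≈ -42764.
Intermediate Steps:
C(d) = 5*d (C(d) = 4*d + d = 5*d)
G(t, S) = 3/(-17/3 - t) (G(t, S) = 3/(-4 + (5/(5 - 8) - t)) = 3/(-4 + (5/(-3) - t)) = 3/(-4 + (5*(-⅓) - t)) = 3/(-4 + (-5/3 - t)) = 3/(-17/3 - t))
G(-22, P) - 42764 = -9/(17 + 3*(-22)) - 42764 = -9/(17 - 66) - 42764 = -9/(-49) - 42764 = -9*(-1/49) - 42764 = 9/49 - 42764 = -2095427/49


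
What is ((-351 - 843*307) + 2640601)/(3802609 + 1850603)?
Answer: 2381449/5653212 ≈ 0.42126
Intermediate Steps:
((-351 - 843*307) + 2640601)/(3802609 + 1850603) = ((-351 - 258801) + 2640601)/5653212 = (-259152 + 2640601)*(1/5653212) = 2381449*(1/5653212) = 2381449/5653212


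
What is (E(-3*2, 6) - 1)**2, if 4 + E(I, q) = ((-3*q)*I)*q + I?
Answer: 405769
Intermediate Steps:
E(I, q) = -4 + I - 3*I*q**2 (E(I, q) = -4 + (((-3*q)*I)*q + I) = -4 + ((-3*I*q)*q + I) = -4 + (-3*I*q**2 + I) = -4 + (I - 3*I*q**2) = -4 + I - 3*I*q**2)
(E(-3*2, 6) - 1)**2 = ((-4 - 3*2 - 3*(-3*2)*6**2) - 1)**2 = ((-4 - 6 - 3*(-6)*36) - 1)**2 = ((-4 - 6 + 648) - 1)**2 = (638 - 1)**2 = 637**2 = 405769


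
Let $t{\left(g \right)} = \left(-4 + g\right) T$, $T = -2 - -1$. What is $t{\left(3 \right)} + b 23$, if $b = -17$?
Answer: $-390$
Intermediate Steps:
$T = -1$ ($T = -2 + 1 = -1$)
$t{\left(g \right)} = 4 - g$ ($t{\left(g \right)} = \left(-4 + g\right) \left(-1\right) = 4 - g$)
$t{\left(3 \right)} + b 23 = \left(4 - 3\right) - 391 = 1 - 391 = -390$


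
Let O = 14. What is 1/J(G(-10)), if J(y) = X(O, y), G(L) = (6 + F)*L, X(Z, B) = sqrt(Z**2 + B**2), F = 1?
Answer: sqrt(26)/364 ≈ 0.014008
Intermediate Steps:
X(Z, B) = sqrt(B**2 + Z**2)
G(L) = 7*L (G(L) = (6 + 1)*L = 7*L)
J(y) = sqrt(196 + y**2) (J(y) = sqrt(y**2 + 14**2) = sqrt(y**2 + 196) = sqrt(196 + y**2))
1/J(G(-10)) = 1/(sqrt(196 + (7*(-10))**2)) = 1/(sqrt(196 + (-70)**2)) = 1/(sqrt(196 + 4900)) = 1/(sqrt(5096)) = 1/(14*sqrt(26)) = sqrt(26)/364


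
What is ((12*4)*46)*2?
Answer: 4416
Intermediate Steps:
((12*4)*46)*2 = (48*46)*2 = 2208*2 = 4416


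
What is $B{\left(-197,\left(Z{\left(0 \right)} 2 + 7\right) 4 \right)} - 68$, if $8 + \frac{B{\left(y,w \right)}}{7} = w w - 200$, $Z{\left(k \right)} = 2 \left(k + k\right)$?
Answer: $3964$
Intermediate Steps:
$Z{\left(k \right)} = 4 k$ ($Z{\left(k \right)} = 2 \cdot 2 k = 4 k$)
$B{\left(y,w \right)} = -1456 + 7 w^{2}$ ($B{\left(y,w \right)} = -56 + 7 \left(w w - 200\right) = -56 + 7 \left(w^{2} - 200\right) = -56 + 7 \left(-200 + w^{2}\right) = -56 + \left(-1400 + 7 w^{2}\right) = -1456 + 7 w^{2}$)
$B{\left(-197,\left(Z{\left(0 \right)} 2 + 7\right) 4 \right)} - 68 = \left(-1456 + 7 \left(\left(4 \cdot 0 \cdot 2 + 7\right) 4\right)^{2}\right) - 68 = \left(-1456 + 7 \left(\left(0 \cdot 2 + 7\right) 4\right)^{2}\right) - 68 = \left(-1456 + 7 \left(\left(0 + 7\right) 4\right)^{2}\right) - 68 = \left(-1456 + 7 \left(7 \cdot 4\right)^{2}\right) - 68 = \left(-1456 + 7 \cdot 28^{2}\right) - 68 = \left(-1456 + 7 \cdot 784\right) - 68 = \left(-1456 + 5488\right) - 68 = 4032 - 68 = 3964$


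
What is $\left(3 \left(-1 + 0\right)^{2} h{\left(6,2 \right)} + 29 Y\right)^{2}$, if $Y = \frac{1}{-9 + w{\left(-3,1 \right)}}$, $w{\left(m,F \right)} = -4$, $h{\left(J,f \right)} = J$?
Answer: $\frac{42025}{169} \approx 248.67$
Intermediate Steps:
$Y = - \frac{1}{13}$ ($Y = \frac{1}{-9 - 4} = \frac{1}{-13} = - \frac{1}{13} \approx -0.076923$)
$\left(3 \left(-1 + 0\right)^{2} h{\left(6,2 \right)} + 29 Y\right)^{2} = \left(3 \left(-1 + 0\right)^{2} \cdot 6 + 29 \left(- \frac{1}{13}\right)\right)^{2} = \left(3 \left(-1\right)^{2} \cdot 6 - \frac{29}{13}\right)^{2} = \left(3 \cdot 1 \cdot 6 - \frac{29}{13}\right)^{2} = \left(3 \cdot 6 - \frac{29}{13}\right)^{2} = \left(18 - \frac{29}{13}\right)^{2} = \left(\frac{205}{13}\right)^{2} = \frac{42025}{169}$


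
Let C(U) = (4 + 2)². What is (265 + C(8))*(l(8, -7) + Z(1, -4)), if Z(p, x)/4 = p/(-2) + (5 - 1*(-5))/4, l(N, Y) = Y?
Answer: 301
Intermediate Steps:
C(U) = 36 (C(U) = 6² = 36)
Z(p, x) = 10 - 2*p (Z(p, x) = 4*(p/(-2) + (5 - 1*(-5))/4) = 4*(p*(-½) + (5 + 5)*(¼)) = 4*(-p/2 + 10*(¼)) = 4*(-p/2 + 5/2) = 4*(5/2 - p/2) = 10 - 2*p)
(265 + C(8))*(l(8, -7) + Z(1, -4)) = (265 + 36)*(-7 + (10 - 2*1)) = 301*(-7 + (10 - 2)) = 301*(-7 + 8) = 301*1 = 301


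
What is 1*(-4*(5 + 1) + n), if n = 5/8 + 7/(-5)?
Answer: -991/40 ≈ -24.775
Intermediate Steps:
n = -31/40 (n = 5*(1/8) + 7*(-1/5) = 5/8 - 7/5 = -31/40 ≈ -0.77500)
1*(-4*(5 + 1) + n) = 1*(-4*(5 + 1) - 31/40) = 1*(-4*6 - 31/40) = 1*(-24 - 31/40) = 1*(-991/40) = -991/40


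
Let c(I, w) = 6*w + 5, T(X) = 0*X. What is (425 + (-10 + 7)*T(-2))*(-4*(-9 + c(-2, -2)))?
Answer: 27200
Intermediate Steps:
T(X) = 0
c(I, w) = 5 + 6*w
(425 + (-10 + 7)*T(-2))*(-4*(-9 + c(-2, -2))) = (425 + (-10 + 7)*0)*(-4*(-9 + (5 + 6*(-2)))) = (425 - 3*0)*(-4*(-9 + (5 - 12))) = (425 + 0)*(-4*(-9 - 7)) = 425*(-4*(-16)) = 425*64 = 27200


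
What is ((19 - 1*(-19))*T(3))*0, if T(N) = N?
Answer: 0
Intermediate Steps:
((19 - 1*(-19))*T(3))*0 = ((19 - 1*(-19))*3)*0 = ((19 + 19)*3)*0 = (38*3)*0 = 114*0 = 0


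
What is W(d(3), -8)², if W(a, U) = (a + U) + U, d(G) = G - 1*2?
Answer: 225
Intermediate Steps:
d(G) = -2 + G (d(G) = G - 2 = -2 + G)
W(a, U) = a + 2*U (W(a, U) = (U + a) + U = a + 2*U)
W(d(3), -8)² = ((-2 + 3) + 2*(-8))² = (1 - 16)² = (-15)² = 225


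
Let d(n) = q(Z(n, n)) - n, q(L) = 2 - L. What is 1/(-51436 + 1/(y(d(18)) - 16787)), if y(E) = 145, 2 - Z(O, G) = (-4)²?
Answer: -16642/855997913 ≈ -1.9442e-5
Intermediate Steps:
Z(O, G) = -14 (Z(O, G) = 2 - 1*(-4)² = 2 - 1*16 = 2 - 16 = -14)
d(n) = 16 - n (d(n) = (2 - 1*(-14)) - n = (2 + 14) - n = 16 - n)
1/(-51436 + 1/(y(d(18)) - 16787)) = 1/(-51436 + 1/(145 - 16787)) = 1/(-51436 + 1/(-16642)) = 1/(-51436 - 1/16642) = 1/(-855997913/16642) = -16642/855997913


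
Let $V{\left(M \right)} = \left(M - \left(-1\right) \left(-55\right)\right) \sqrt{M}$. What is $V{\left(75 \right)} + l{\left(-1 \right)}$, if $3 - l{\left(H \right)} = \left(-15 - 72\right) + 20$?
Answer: $70 + 100 \sqrt{3} \approx 243.21$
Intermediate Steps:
$l{\left(H \right)} = 70$ ($l{\left(H \right)} = 3 - \left(\left(-15 - 72\right) + 20\right) = 3 - \left(-87 + 20\right) = 3 - -67 = 3 + 67 = 70$)
$V{\left(M \right)} = \sqrt{M} \left(-55 + M\right)$ ($V{\left(M \right)} = \left(M - 55\right) \sqrt{M} = \left(-55 + M\right) \sqrt{M} = \sqrt{M} \left(-55 + M\right)$)
$V{\left(75 \right)} + l{\left(-1 \right)} = \sqrt{75} \left(-55 + 75\right) + 70 = 5 \sqrt{3} \cdot 20 + 70 = 100 \sqrt{3} + 70 = 70 + 100 \sqrt{3}$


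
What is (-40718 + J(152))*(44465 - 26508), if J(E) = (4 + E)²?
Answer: -294171574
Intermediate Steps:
(-40718 + J(152))*(44465 - 26508) = (-40718 + (4 + 152)²)*(44465 - 26508) = (-40718 + 156²)*17957 = (-40718 + 24336)*17957 = -16382*17957 = -294171574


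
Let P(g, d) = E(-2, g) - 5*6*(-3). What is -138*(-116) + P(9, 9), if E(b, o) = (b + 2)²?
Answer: 16098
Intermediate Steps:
E(b, o) = (2 + b)²
P(g, d) = 90 (P(g, d) = (2 - 2)² - 5*6*(-3) = 0² - 30*(-3) = 0 + 90 = 90)
-138*(-116) + P(9, 9) = -138*(-116) + 90 = 16008 + 90 = 16098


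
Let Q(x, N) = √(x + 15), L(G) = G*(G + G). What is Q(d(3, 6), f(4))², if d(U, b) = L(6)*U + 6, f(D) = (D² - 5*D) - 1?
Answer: 237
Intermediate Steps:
L(G) = 2*G² (L(G) = G*(2*G) = 2*G²)
f(D) = -1 + D² - 5*D
d(U, b) = 6 + 72*U (d(U, b) = (2*6²)*U + 6 = (2*36)*U + 6 = 72*U + 6 = 6 + 72*U)
Q(x, N) = √(15 + x)
Q(d(3, 6), f(4))² = (√(15 + (6 + 72*3)))² = (√(15 + (6 + 216)))² = (√(15 + 222))² = (√237)² = 237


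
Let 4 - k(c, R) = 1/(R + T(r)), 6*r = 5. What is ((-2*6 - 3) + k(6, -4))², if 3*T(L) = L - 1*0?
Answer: 516961/4489 ≈ 115.16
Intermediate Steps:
r = ⅚ (r = (⅙)*5 = ⅚ ≈ 0.83333)
T(L) = L/3 (T(L) = (L - 1*0)/3 = (L + 0)/3 = L/3)
k(c, R) = 4 - 1/(5/18 + R) (k(c, R) = 4 - 1/(R + (⅓)*(⅚)) = 4 - 1/(R + 5/18) = 4 - 1/(5/18 + R))
((-2*6 - 3) + k(6, -4))² = ((-2*6 - 3) + 2*(1 + 36*(-4))/(5 + 18*(-4)))² = ((-12 - 3) + 2*(1 - 144)/(5 - 72))² = (-15 + 2*(-143)/(-67))² = (-15 + 2*(-1/67)*(-143))² = (-15 + 286/67)² = (-719/67)² = 516961/4489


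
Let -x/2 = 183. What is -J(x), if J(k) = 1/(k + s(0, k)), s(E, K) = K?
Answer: 1/732 ≈ 0.0013661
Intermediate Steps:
x = -366 (x = -2*183 = -366)
J(k) = 1/(2*k) (J(k) = 1/(k + k) = 1/(2*k))
-J(x) = -1/(2*(-366)) = -(-1)/(2*366) = -1*(-1/732) = 1/732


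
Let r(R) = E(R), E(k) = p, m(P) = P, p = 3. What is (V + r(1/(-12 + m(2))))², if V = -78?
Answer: 5625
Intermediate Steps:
E(k) = 3
r(R) = 3
(V + r(1/(-12 + m(2))))² = (-78 + 3)² = (-75)² = 5625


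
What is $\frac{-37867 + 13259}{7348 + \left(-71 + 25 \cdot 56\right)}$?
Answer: $- \frac{24608}{8677} \approx -2.836$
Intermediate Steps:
$\frac{-37867 + 13259}{7348 + \left(-71 + 25 \cdot 56\right)} = - \frac{24608}{7348 + \left(-71 + 1400\right)} = - \frac{24608}{7348 + 1329} = - \frac{24608}{8677}$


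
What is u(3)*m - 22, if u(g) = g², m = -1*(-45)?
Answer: 383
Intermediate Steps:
m = 45
u(3)*m - 22 = 3²*45 - 22 = 9*45 - 22 = 405 - 22 = 383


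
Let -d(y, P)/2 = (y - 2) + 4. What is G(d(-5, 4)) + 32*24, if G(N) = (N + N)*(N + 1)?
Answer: 852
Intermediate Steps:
d(y, P) = -4 - 2*y (d(y, P) = -2*((y - 2) + 4) = -2*((-2 + y) + 4) = -2*(2 + y) = -4 - 2*y)
G(N) = 2*N*(1 + N) (G(N) = (2*N)*(1 + N) = 2*N*(1 + N))
G(d(-5, 4)) + 32*24 = 2*(-4 - 2*(-5))*(1 + (-4 - 2*(-5))) + 32*24 = 2*(-4 + 10)*(1 + (-4 + 10)) + 768 = 2*6*(1 + 6) + 768 = 2*6*7 + 768 = 84 + 768 = 852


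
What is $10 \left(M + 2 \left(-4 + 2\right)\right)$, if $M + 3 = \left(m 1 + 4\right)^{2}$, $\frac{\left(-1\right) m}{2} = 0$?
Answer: $90$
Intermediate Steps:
$m = 0$ ($m = \left(-2\right) 0 = 0$)
$M = 13$ ($M = -3 + \left(0 \cdot 1 + 4\right)^{2} = -3 + \left(0 + 4\right)^{2} = -3 + 4^{2} = -3 + 16 = 13$)
$10 \left(M + 2 \left(-4 + 2\right)\right) = 10 \left(13 + 2 \left(-4 + 2\right)\right) = 10 \left(13 + 2 \left(-2\right)\right) = 10 \left(13 - 4\right) = 10 \cdot 9 = 90$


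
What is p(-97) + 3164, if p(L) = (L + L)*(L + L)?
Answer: 40800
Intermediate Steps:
p(L) = 4*L² (p(L) = (2*L)*(2*L) = 4*L²)
p(-97) + 3164 = 4*(-97)² + 3164 = 4*9409 + 3164 = 37636 + 3164 = 40800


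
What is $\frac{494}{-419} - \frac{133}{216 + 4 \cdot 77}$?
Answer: $- \frac{314583}{219556} \approx -1.4328$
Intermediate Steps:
$\frac{494}{-419} - \frac{133}{216 + 4 \cdot 77} = 494 \left(- \frac{1}{419}\right) - \frac{133}{216 + 308} = - \frac{494}{419} - \frac{133}{524} = - \frac{314583}{219556}$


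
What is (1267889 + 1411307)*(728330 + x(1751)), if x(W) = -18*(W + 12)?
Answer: 1866317216816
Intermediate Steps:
x(W) = -216 - 18*W (x(W) = -18*(12 + W) = -216 - 18*W)
(1267889 + 1411307)*(728330 + x(1751)) = (1267889 + 1411307)*(728330 + (-216 - 18*1751)) = 2679196*(728330 + (-216 - 31518)) = 2679196*(728330 - 31734) = 2679196*696596 = 1866317216816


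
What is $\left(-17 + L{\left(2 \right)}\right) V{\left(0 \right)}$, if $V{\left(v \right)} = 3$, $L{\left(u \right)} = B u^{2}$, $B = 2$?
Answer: $-27$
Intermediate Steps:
$L{\left(u \right)} = 2 u^{2}$
$\left(-17 + L{\left(2 \right)}\right) V{\left(0 \right)} = \left(-17 + 2 \cdot 2^{2}\right) 3 = \left(-17 + 2 \cdot 4\right) 3 = \left(-17 + 8\right) 3 = \left(-9\right) 3 = -27$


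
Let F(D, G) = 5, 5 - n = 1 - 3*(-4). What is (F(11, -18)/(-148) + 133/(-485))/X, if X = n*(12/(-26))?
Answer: -287417/3445440 ≈ -0.083420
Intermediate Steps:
n = -8 (n = 5 - (1 - 3*(-4)) = 5 - (1 + 12) = 5 - 1*13 = 5 - 13 = -8)
X = 48/13 (X = -96/(-26) = -96*(-1)/26 = -8*(-6/13) = 48/13 ≈ 3.6923)
(F(11, -18)/(-148) + 133/(-485))/X = (5/(-148) + 133/(-485))/(48/13) = (5*(-1/148) + 133*(-1/485))*(13/48) = (-5/148 - 133/485)*(13/48) = -22109/71780*13/48 = -287417/3445440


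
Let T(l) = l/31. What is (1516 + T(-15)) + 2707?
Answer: 130898/31 ≈ 4222.5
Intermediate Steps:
T(l) = l/31 (T(l) = l*(1/31) = l/31)
(1516 + T(-15)) + 2707 = (1516 + (1/31)*(-15)) + 2707 = (1516 - 15/31) + 2707 = 46981/31 + 2707 = 130898/31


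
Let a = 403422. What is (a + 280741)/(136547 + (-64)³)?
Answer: -684163/125597 ≈ -5.4473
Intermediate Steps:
(a + 280741)/(136547 + (-64)³) = (403422 + 280741)/(136547 + (-64)³) = 684163/(136547 - 262144) = 684163/(-125597) = 684163*(-1/125597) = -684163/125597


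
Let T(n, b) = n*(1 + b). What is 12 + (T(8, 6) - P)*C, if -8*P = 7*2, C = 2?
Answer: 255/2 ≈ 127.50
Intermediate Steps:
P = -7/4 (P = -7*2/8 = -⅛*14 = -7/4 ≈ -1.7500)
12 + (T(8, 6) - P)*C = 12 + (8*(1 + 6) - 1*(-7/4))*2 = 12 + (8*7 + 7/4)*2 = 12 + (56 + 7/4)*2 = 12 + (231/4)*2 = 12 + 231/2 = 255/2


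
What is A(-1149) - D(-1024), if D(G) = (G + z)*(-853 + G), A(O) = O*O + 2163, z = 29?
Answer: -545251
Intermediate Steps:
A(O) = 2163 + O**2 (A(O) = O**2 + 2163 = 2163 + O**2)
D(G) = (-853 + G)*(29 + G) (D(G) = (G + 29)*(-853 + G) = (29 + G)*(-853 + G) = (-853 + G)*(29 + G))
A(-1149) - D(-1024) = (2163 + (-1149)**2) - (-24737 + (-1024)**2 - 824*(-1024)) = (2163 + 1320201) - (-24737 + 1048576 + 843776) = 1322364 - 1*1867615 = 1322364 - 1867615 = -545251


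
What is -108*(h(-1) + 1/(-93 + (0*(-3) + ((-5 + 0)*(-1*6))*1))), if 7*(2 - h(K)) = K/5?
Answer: -7608/35 ≈ -217.37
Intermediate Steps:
h(K) = 2 - K/35 (h(K) = 2 - K/(7*5) = 2 - K/35)
-108*(h(-1) + 1/(-93 + (0*(-3) + ((-5 + 0)*(-1*6))*1))) = -108*((2 - 1/35*(-1)) + 1/(-93 + (0*(-3) + ((-5 + 0)*(-1*6))*1))) = -108*((2 + 1/35) + 1/(-93 + (0 - 5*(-6)*1))) = -108*(71/35 + 1/(-93 + (0 + 30*1))) = -108*(71/35 + 1/(-93 + (0 + 30))) = -108*(71/35 + 1/(-93 + 30)) = -108*(71/35 + 1/(-63)) = -108*(71/35 - 1/63) = -108*634/315 = -7608/35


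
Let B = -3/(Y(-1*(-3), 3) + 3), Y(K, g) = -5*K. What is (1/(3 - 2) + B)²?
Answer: 25/16 ≈ 1.5625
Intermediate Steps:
B = ¼ (B = -3/(-(-5)*(-3) + 3) = -3/(-5*3 + 3) = -3/(-15 + 3) = -3/(-12) = -3*(-1/12) = ¼ ≈ 0.25000)
(1/(3 - 2) + B)² = (1/(3 - 2) + ¼)² = (1/1 + ¼)² = (1 + ¼)² = (5/4)² = 25/16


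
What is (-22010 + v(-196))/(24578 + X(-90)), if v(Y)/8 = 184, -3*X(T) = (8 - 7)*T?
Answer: -10269/12304 ≈ -0.83461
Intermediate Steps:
X(T) = -T/3 (X(T) = -(8 - 7)*T/3 = -T/3)
v(Y) = 1472 (v(Y) = 8*184 = 1472)
(-22010 + v(-196))/(24578 + X(-90)) = (-22010 + 1472)/(24578 - 1/3*(-90)) = -20538/(24578 + 30) = -20538/24608 = -20538*1/24608 = -10269/12304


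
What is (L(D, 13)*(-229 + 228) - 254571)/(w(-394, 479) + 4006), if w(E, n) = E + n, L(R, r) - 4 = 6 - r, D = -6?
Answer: -254568/4091 ≈ -62.226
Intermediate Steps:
L(R, r) = 10 - r (L(R, r) = 4 + (6 - r) = 10 - r)
(L(D, 13)*(-229 + 228) - 254571)/(w(-394, 479) + 4006) = ((10 - 1*13)*(-229 + 228) - 254571)/((-394 + 479) + 4006) = ((10 - 13)*(-1) - 254571)/(85 + 4006) = (-3*(-1) - 254571)/4091 = (3 - 254571)*(1/4091) = -254568*1/4091 = -254568/4091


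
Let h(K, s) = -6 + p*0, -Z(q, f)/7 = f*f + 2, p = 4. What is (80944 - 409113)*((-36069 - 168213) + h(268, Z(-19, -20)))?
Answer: 67040988672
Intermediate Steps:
Z(q, f) = -14 - 7*f² (Z(q, f) = -7*(f*f + 2) = -7*(f² + 2) = -7*(2 + f²) = -14 - 7*f²)
h(K, s) = -6 (h(K, s) = -6 + 4*0 = -6 + 0 = -6)
(80944 - 409113)*((-36069 - 168213) + h(268, Z(-19, -20))) = (80944 - 409113)*((-36069 - 168213) - 6) = -328169*(-204282 - 6) = -328169*(-204288) = 67040988672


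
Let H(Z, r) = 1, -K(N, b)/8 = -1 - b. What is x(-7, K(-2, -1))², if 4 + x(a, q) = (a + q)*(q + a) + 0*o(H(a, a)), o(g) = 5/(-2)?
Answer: 2025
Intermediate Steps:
K(N, b) = 8 + 8*b (K(N, b) = -8*(-1 - b) = 8 + 8*b)
o(g) = -5/2 (o(g) = 5*(-½) = -5/2)
x(a, q) = -4 + (a + q)² (x(a, q) = -4 + ((a + q)*(q + a) + 0*(-5/2)) = -4 + ((a + q)*(a + q) + 0) = -4 + ((a + q)² + 0) = -4 + (a + q)²)
x(-7, K(-2, -1))² = (-4 + (-7 + (8 + 8*(-1)))²)² = (-4 + (-7 + (8 - 8))²)² = (-4 + (-7 + 0)²)² = (-4 + (-7)²)² = (-4 + 49)² = 45² = 2025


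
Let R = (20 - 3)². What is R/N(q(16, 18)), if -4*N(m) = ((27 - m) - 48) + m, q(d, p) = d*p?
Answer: 1156/21 ≈ 55.048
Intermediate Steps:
N(m) = 21/4 (N(m) = -(((27 - m) - 48) + m)/4 = -((-21 - m) + m)/4 = -¼*(-21) = 21/4)
R = 289 (R = 17² = 289)
R/N(q(16, 18)) = 289/(21/4) = 289*(4/21) = 1156/21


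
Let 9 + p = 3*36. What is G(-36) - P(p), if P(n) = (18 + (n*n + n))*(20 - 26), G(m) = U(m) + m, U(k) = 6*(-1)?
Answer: 59466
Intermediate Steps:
p = 99 (p = -9 + 3*36 = -9 + 108 = 99)
U(k) = -6
G(m) = -6 + m
P(n) = -108 - 6*n - 6*n**2 (P(n) = (18 + (n**2 + n))*(-6) = (18 + (n + n**2))*(-6) = (18 + n + n**2)*(-6) = -108 - 6*n - 6*n**2)
G(-36) - P(p) = (-6 - 36) - (-108 - 6*99 - 6*99**2) = -42 - (-108 - 594 - 6*9801) = -42 - (-108 - 594 - 58806) = -42 - 1*(-59508) = -42 + 59508 = 59466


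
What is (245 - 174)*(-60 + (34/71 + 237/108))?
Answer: -146527/36 ≈ -4070.2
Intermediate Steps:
(245 - 174)*(-60 + (34/71 + 237/108)) = 71*(-60 + (34*(1/71) + 237*(1/108))) = 71*(-60 + (34/71 + 79/36)) = 71*(-60 + 6833/2556) = 71*(-146527/2556) = -146527/36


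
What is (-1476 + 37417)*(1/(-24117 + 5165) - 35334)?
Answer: -24067889535829/18952 ≈ -1.2699e+9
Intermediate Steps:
(-1476 + 37417)*(1/(-24117 + 5165) - 35334) = 35941*(1/(-18952) - 35334) = 35941*(-1/18952 - 35334) = 35941*(-669649969/18952) = -24067889535829/18952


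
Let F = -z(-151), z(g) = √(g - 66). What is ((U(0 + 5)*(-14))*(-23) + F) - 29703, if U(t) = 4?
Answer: -28415 - I*√217 ≈ -28415.0 - 14.731*I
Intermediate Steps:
z(g) = √(-66 + g)
F = -I*√217 (F = -√(-66 - 151) = -√(-217) = -I*√217 ≈ -14.731*I)
((U(0 + 5)*(-14))*(-23) + F) - 29703 = ((4*(-14))*(-23) - I*√217) - 29703 = (-56*(-23) - I*√217) - 29703 = (1288 - I*√217) - 29703 = -28415 - I*√217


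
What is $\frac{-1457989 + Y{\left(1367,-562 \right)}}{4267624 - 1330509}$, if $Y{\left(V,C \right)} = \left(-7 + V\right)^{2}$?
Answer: $\frac{391611}{2937115} \approx 0.13333$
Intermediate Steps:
$\frac{-1457989 + Y{\left(1367,-562 \right)}}{4267624 - 1330509} = \frac{-1457989 + \left(-7 + 1367\right)^{2}}{4267624 - 1330509} = \frac{-1457989 + 1360^{2}}{2937115} = \left(-1457989 + 1849600\right) \frac{1}{2937115} = 391611 \cdot \frac{1}{2937115} = \frac{391611}{2937115}$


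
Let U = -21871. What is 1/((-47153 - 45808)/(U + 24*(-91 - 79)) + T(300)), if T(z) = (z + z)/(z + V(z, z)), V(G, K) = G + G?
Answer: 77853/330785 ≈ 0.23536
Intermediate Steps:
V(G, K) = 2*G
T(z) = ⅔ (T(z) = (z + z)/(z + 2*z) = (2*z)/((3*z)) = (2*z)*(1/(3*z)) = ⅔)
1/((-47153 - 45808)/(U + 24*(-91 - 79)) + T(300)) = 1/((-47153 - 45808)/(-21871 + 24*(-91 - 79)) + ⅔) = 1/(-92961/(-21871 + 24*(-170)) + ⅔) = 1/(-92961/(-21871 - 4080) + ⅔) = 1/(-92961/(-25951) + ⅔) = 1/(-92961*(-1/25951) + ⅔) = 1/(92961/25951 + ⅔) = 1/(330785/77853) = 77853/330785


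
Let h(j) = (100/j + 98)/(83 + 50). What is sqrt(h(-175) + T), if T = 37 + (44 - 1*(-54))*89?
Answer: sqrt(154950909)/133 ≈ 93.594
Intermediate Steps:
T = 8759 (T = 37 + (44 + 54)*89 = 37 + 98*89 = 37 + 8722 = 8759)
h(j) = 14/19 + 100/(133*j) (h(j) = (98 + 100/j)/133 = (98 + 100/j)*(1/133) = 14/19 + 100/(133*j))
sqrt(h(-175) + T) = sqrt((2/133)*(50 + 49*(-175))/(-175) + 8759) = sqrt((2/133)*(-1/175)*(50 - 8575) + 8759) = sqrt((2/133)*(-1/175)*(-8525) + 8759) = sqrt(682/931 + 8759) = sqrt(8155311/931) = sqrt(154950909)/133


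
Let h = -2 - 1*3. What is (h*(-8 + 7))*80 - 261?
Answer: 139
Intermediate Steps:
h = -5 (h = -2 - 3 = -5)
(h*(-8 + 7))*80 - 261 = -5*(-8 + 7)*80 - 261 = -5*(-1)*80 - 261 = 5*80 - 261 = 400 - 261 = 139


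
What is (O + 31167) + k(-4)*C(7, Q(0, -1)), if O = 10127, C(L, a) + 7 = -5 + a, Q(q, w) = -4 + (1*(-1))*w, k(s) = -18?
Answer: 41564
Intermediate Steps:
Q(q, w) = -4 - w
C(L, a) = -12 + a (C(L, a) = -7 + (-5 + a) = -12 + a)
(O + 31167) + k(-4)*C(7, Q(0, -1)) = (10127 + 31167) - 18*(-12 + (-4 - 1*(-1))) = 41294 - 18*(-12 + (-4 + 1)) = 41294 - 18*(-12 - 3) = 41294 - 18*(-15) = 41294 + 270 = 41564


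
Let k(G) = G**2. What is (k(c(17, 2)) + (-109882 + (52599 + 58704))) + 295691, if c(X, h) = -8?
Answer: 297176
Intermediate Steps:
(k(c(17, 2)) + (-109882 + (52599 + 58704))) + 295691 = ((-8)**2 + (-109882 + (52599 + 58704))) + 295691 = (64 + (-109882 + 111303)) + 295691 = (64 + 1421) + 295691 = 1485 + 295691 = 297176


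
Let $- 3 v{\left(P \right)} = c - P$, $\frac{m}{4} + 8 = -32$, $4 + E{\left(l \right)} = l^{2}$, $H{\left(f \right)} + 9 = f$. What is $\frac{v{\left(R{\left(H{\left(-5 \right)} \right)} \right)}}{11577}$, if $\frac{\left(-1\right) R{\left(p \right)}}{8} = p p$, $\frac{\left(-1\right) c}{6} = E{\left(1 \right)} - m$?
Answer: $- \frac{626}{34731} \approx -0.018024$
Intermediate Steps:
$H{\left(f \right)} = -9 + f$
$E{\left(l \right)} = -4 + l^{2}$
$m = -160$ ($m = -32 + 4 \left(-32\right) = -32 - 128 = -160$)
$c = -942$ ($c = - 6 \left(\left(-4 + 1^{2}\right) - -160\right) = - 6 \left(\left(-4 + 1\right) + 160\right) = - 6 \left(-3 + 160\right) = \left(-6\right) 157 = -942$)
$R{\left(p \right)} = - 8 p^{2}$ ($R{\left(p \right)} = - 8 p p = - 8 p^{2}$)
$v{\left(P \right)} = 314 + \frac{P}{3}$ ($v{\left(P \right)} = - \frac{-942 - P}{3} = 314 + \frac{P}{3}$)
$\frac{v{\left(R{\left(H{\left(-5 \right)} \right)} \right)}}{11577} = \frac{314 + \frac{\left(-8\right) \left(-9 - 5\right)^{2}}{3}}{11577} = \left(314 + \frac{\left(-8\right) \left(-14\right)^{2}}{3}\right) \frac{1}{11577} = \left(314 + \frac{\left(-8\right) 196}{3}\right) \frac{1}{11577} = \left(314 + \frac{1}{3} \left(-1568\right)\right) \frac{1}{11577} = \left(314 - \frac{1568}{3}\right) \frac{1}{11577} = \left(- \frac{626}{3}\right) \frac{1}{11577} = - \frac{626}{34731}$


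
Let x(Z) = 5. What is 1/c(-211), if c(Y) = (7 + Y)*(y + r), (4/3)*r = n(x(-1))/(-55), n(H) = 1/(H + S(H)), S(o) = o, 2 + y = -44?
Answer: 550/5161353 ≈ 0.00010656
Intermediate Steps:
y = -46 (y = -2 - 44 = -46)
n(H) = 1/(2*H) (n(H) = 1/(H + H) = 1/(2*H))
r = -3/2200 (r = 3*(((½)/5)/(-55))/4 = 3*(((½)*(⅕))*(-1/55))/4 = 3*((⅒)*(-1/55))/4 = (¾)*(-1/550) = -3/2200 ≈ -0.0013636)
c(Y) = -708421/2200 - 101203*Y/2200 (c(Y) = (7 + Y)*(-46 - 3/2200) = (7 + Y)*(-101203/2200) = -708421/2200 - 101203*Y/2200)
1/c(-211) = 1/(-708421/2200 - 101203/2200*(-211)) = 1/(-708421/2200 + 21353833/2200) = 1/(5161353/550) = 550/5161353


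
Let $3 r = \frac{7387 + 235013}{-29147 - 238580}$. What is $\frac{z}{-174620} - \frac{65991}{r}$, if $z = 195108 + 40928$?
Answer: $\frac{154254621536627}{705464800} \approx 2.1866 \cdot 10^{5}$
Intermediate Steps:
$z = 236036$
$r = - \frac{80800}{267727}$ ($r = \frac{\left(7387 + 235013\right) \frac{1}{-29147 - 238580}}{3} = \frac{242400 \frac{1}{-267727}}{3} = \frac{242400 \left(- \frac{1}{267727}\right)}{3} = \frac{1}{3} \left(- \frac{242400}{267727}\right) = - \frac{80800}{267727} \approx -0.3018$)
$\frac{z}{-174620} - \frac{65991}{r} = \frac{236036}{-174620} - \frac{65991}{- \frac{80800}{267727}} = 236036 \left(- \frac{1}{174620}\right) - - \frac{17667572457}{80800} = - \frac{59009}{43655} + \frac{17667572457}{80800} = \frac{154254621536627}{705464800}$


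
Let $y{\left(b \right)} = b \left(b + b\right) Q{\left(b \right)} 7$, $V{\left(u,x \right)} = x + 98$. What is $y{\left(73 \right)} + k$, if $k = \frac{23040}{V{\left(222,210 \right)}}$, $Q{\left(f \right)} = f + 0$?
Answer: $\frac{419366086}{77} \approx 5.4463 \cdot 10^{6}$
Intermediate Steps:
$Q{\left(f \right)} = f$
$V{\left(u,x \right)} = 98 + x$
$k = \frac{5760}{77}$ ($k = \frac{23040}{98 + 210} = \frac{23040}{308} = 23040 \cdot \frac{1}{308} = \frac{5760}{77} \approx 74.805$)
$y{\left(b \right)} = 14 b^{3}$ ($y{\left(b \right)} = b \left(b + b\right) b 7 = b 2 b b 7 = 2 b^{2} b 7 = 2 b^{3} \cdot 7 = 14 b^{3}$)
$y{\left(73 \right)} + k = 14 \cdot 73^{3} + \frac{5760}{77} = 14 \cdot 389017 + \frac{5760}{77} = 5446238 + \frac{5760}{77} = \frac{419366086}{77}$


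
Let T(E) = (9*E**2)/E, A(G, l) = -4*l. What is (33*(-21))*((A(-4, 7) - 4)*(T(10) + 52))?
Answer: 3148992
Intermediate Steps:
T(E) = 9*E
(33*(-21))*((A(-4, 7) - 4)*(T(10) + 52)) = (33*(-21))*((-4*7 - 4)*(9*10 + 52)) = -693*(-28 - 4)*(90 + 52) = -(-22176)*142 = -693*(-4544) = 3148992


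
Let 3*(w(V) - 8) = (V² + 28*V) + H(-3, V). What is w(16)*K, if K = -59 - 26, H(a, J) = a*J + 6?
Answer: -58310/3 ≈ -19437.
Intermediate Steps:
H(a, J) = 6 + J*a (H(a, J) = J*a + 6 = 6 + J*a)
K = -85
w(V) = 10 + V²/3 + 25*V/3 (w(V) = 8 + ((V² + 28*V) + (6 + V*(-3)))/3 = 8 + ((V² + 28*V) + (6 - 3*V))/3 = 8 + (6 + V² + 25*V)/3 = 8 + (2 + V²/3 + 25*V/3) = 10 + V²/3 + 25*V/3)
w(16)*K = (10 + (⅓)*16² + (25/3)*16)*(-85) = (10 + (⅓)*256 + 400/3)*(-85) = (10 + 256/3 + 400/3)*(-85) = (686/3)*(-85) = -58310/3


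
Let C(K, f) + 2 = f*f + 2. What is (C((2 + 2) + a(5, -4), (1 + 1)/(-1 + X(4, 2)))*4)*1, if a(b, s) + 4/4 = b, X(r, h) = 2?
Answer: 16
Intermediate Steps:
a(b, s) = -1 + b
C(K, f) = f² (C(K, f) = -2 + (f*f + 2) = -2 + (f² + 2) = -2 + (2 + f²) = f²)
(C((2 + 2) + a(5, -4), (1 + 1)/(-1 + X(4, 2)))*4)*1 = (((1 + 1)/(-1 + 2))²*4)*1 = ((2/1)²*4)*1 = ((2*1)²*4)*1 = (2²*4)*1 = (4*4)*1 = 16*1 = 16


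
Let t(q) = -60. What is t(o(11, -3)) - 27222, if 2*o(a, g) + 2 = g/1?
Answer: -27282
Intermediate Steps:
o(a, g) = -1 + g/2 (o(a, g) = -1 + (g/1)/2 = -1 + (g*1)/2 = -1 + g/2)
t(o(11, -3)) - 27222 = -60 - 27222 = -27282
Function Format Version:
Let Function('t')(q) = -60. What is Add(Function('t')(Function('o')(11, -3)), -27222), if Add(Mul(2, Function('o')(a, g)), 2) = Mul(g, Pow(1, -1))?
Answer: -27282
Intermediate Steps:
Function('o')(a, g) = Add(-1, Mul(Rational(1, 2), g)) (Function('o')(a, g) = Add(-1, Mul(Rational(1, 2), Mul(g, Pow(1, -1)))) = Add(-1, Mul(Rational(1, 2), Mul(g, 1))) = Add(-1, Mul(Rational(1, 2), g)))
Add(Function('t')(Function('o')(11, -3)), -27222) = Add(-60, -27222) = -27282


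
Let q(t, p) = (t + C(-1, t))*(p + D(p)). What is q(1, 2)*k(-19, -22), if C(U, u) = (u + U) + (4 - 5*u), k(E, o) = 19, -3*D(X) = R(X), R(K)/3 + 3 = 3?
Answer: 0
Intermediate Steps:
R(K) = 0 (R(K) = -9 + 3*3 = -9 + 9 = 0)
D(X) = 0 (D(X) = -⅓*0 = 0)
C(U, u) = 4 + U - 4*u (C(U, u) = (U + u) + (4 - 5*u) = 4 + U - 4*u)
q(t, p) = p*(3 - 3*t) (q(t, p) = (t + (4 - 1 - 4*t))*(p + 0) = (t + (3 - 4*t))*p = (3 - 3*t)*p = p*(3 - 3*t))
q(1, 2)*k(-19, -22) = (3*2*(1 - 1*1))*19 = (3*2*(1 - 1))*19 = (3*2*0)*19 = 0*19 = 0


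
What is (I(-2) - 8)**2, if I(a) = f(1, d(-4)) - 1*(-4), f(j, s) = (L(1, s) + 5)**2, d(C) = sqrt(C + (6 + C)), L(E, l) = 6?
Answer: 13689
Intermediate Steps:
d(C) = sqrt(6 + 2*C)
f(j, s) = 121 (f(j, s) = (6 + 5)**2 = 11**2 = 121)
I(a) = 125 (I(a) = 121 - 1*(-4) = 121 + 4 = 125)
(I(-2) - 8)**2 = (125 - 8)**2 = 117**2 = 13689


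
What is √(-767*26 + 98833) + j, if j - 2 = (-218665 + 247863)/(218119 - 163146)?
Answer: 139144/54973 + √78891 ≈ 283.41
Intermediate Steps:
j = 139144/54973 (j = 2 + (-218665 + 247863)/(218119 - 163146) = 2 + 29198/54973 = 139144/54973 ≈ 2.5311)
√(-767*26 + 98833) + j = √(-767*26 + 98833) + 139144/54973 = √(-19942 + 98833) + 139144/54973 = √78891 + 139144/54973 = 139144/54973 + √78891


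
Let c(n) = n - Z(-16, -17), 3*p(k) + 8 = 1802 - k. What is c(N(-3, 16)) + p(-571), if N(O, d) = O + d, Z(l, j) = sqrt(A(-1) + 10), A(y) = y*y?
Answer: 2404/3 - sqrt(11) ≈ 798.02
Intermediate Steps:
p(k) = 598 - k/3 (p(k) = -8/3 + (1802 - k)/3 = -8/3 + (1802/3 - k/3) = 598 - k/3)
A(y) = y**2
Z(l, j) = sqrt(11) (Z(l, j) = sqrt((-1)**2 + 10) = sqrt(1 + 10) = sqrt(11))
c(n) = n - sqrt(11)
c(N(-3, 16)) + p(-571) = ((-3 + 16) - sqrt(11)) + (598 - 1/3*(-571)) = (13 - sqrt(11)) + (598 + 571/3) = (13 - sqrt(11)) + 2365/3 = 2404/3 - sqrt(11)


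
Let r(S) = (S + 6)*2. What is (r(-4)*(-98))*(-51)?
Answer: 19992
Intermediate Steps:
r(S) = 12 + 2*S (r(S) = (6 + S)*2 = 12 + 2*S)
(r(-4)*(-98))*(-51) = ((12 + 2*(-4))*(-98))*(-51) = ((12 - 8)*(-98))*(-51) = (4*(-98))*(-51) = -392*(-51) = 19992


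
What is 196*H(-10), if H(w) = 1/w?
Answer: -98/5 ≈ -19.600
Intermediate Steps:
H(w) = 1/w
196*H(-10) = 196/(-10) = 196*(-⅒) = -98/5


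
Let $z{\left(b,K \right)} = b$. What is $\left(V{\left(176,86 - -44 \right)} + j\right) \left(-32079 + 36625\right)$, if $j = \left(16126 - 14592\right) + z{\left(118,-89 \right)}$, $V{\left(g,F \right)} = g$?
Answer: $8310088$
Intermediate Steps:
$j = 1652$ ($j = \left(16126 - 14592\right) + 118 = 1534 + 118 = 1652$)
$\left(V{\left(176,86 - -44 \right)} + j\right) \left(-32079 + 36625\right) = \left(176 + 1652\right) \left(-32079 + 36625\right) = 1828 \cdot 4546 = 8310088$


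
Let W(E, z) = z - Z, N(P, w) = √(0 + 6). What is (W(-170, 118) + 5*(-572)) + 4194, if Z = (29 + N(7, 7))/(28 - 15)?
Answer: 18847/13 - √6/13 ≈ 1449.6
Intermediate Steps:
N(P, w) = √6
Z = 29/13 + √6/13 (Z = (29 + √6)/(28 - 15) = (29 + √6)/13 = (29 + √6)*(1/13) = 29/13 + √6/13 ≈ 2.4192)
W(E, z) = -29/13 + z - √6/13 (W(E, z) = z - (29/13 + √6/13) = z + (-29/13 - √6/13) = -29/13 + z - √6/13)
(W(-170, 118) + 5*(-572)) + 4194 = ((-29/13 + 118 - √6/13) + 5*(-572)) + 4194 = ((1505/13 - √6/13) - 2860) + 4194 = (-35675/13 - √6/13) + 4194 = 18847/13 - √6/13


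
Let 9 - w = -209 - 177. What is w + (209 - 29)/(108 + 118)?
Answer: 44725/113 ≈ 395.80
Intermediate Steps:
w = 395 (w = 9 - (-209 - 177) = 9 - 1*(-386) = 9 + 386 = 395)
w + (209 - 29)/(108 + 118) = 395 + (209 - 29)/(108 + 118) = 395 + 180/226 = 395 + 180*(1/226) = 395 + 90/113 = 44725/113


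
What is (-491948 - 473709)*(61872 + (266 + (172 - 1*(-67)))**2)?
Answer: -306013806329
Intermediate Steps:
(-491948 - 473709)*(61872 + (266 + (172 - 1*(-67)))**2) = -965657*(61872 + (266 + (172 + 67))**2) = -965657*(61872 + (266 + 239)**2) = -965657*(61872 + 505**2) = -965657*(61872 + 255025) = -965657*316897 = -306013806329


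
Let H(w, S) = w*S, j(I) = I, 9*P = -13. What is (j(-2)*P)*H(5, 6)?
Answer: 260/3 ≈ 86.667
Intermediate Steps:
P = -13/9 (P = (1/9)*(-13) = -13/9 ≈ -1.4444)
H(w, S) = S*w
(j(-2)*P)*H(5, 6) = (-2*(-13/9))*(6*5) = (26/9)*30 = 260/3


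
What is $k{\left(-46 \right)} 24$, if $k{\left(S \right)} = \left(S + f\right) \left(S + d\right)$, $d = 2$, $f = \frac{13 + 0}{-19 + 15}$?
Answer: $52008$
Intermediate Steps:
$f = - \frac{13}{4}$ ($f = \frac{13}{-4} = 13 \left(- \frac{1}{4}\right) = - \frac{13}{4} \approx -3.25$)
$k{\left(S \right)} = \left(2 + S\right) \left(- \frac{13}{4} + S\right)$ ($k{\left(S \right)} = \left(S - \frac{13}{4}\right) \left(S + 2\right) = \left(- \frac{13}{4} + S\right) \left(2 + S\right) = \left(2 + S\right) \left(- \frac{13}{4} + S\right)$)
$k{\left(-46 \right)} 24 = \left(- \frac{13}{2} + \left(-46\right)^{2} - - \frac{115}{2}\right) 24 = \left(- \frac{13}{2} + 2116 + \frac{115}{2}\right) 24 = 2167 \cdot 24 = 52008$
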